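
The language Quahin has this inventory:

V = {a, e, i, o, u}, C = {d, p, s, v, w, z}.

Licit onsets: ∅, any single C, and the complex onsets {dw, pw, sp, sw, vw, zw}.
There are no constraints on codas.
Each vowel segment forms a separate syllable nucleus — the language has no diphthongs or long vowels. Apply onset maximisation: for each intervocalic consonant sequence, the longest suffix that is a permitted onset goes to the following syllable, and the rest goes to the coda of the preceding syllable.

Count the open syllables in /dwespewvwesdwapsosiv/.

Vowels present: e, e, e, a, o, i; each is a nucleus, giving 6 syllables.
σ1/σ2 boundary: /sp/ — entire cluster is a permitted onset → onset /sp/, coda ∅.
σ2/σ3 boundary: cluster /wvw/ — the longest permitted-onset suffix is /vw/; onset = /vw/, preceding coda = /w/.
σ3/σ4 boundary: /sdw/ splits as /s/ + /dw/ (/dw/ is the longest suffix that is a licit onset).
σ4/σ5 boundary: cluster /ps/ — the longest permitted-onset suffix is /s/; onset = /s/, preceding coda = /p/.
σ5/σ6 boundary: /s/ is a single consonant, so it becomes the next onset.
So the parse is dwe.spew.vwes.dwap.so.siv.
Classifying each syllable: /dwe/ (open), /spew/ (closed), /vwes/ (closed), /dwap/ (closed), /so/ (open), /siv/ (closed).
Open syllables: 2.

2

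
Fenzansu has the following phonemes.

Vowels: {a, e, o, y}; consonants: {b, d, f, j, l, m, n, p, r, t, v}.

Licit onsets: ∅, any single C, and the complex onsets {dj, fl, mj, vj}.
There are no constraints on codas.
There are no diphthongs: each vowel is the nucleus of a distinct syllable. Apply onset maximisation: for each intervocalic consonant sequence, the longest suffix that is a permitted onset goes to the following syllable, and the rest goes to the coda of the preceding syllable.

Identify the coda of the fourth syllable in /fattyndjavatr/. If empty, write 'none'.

Vowels present: a, y, a, a; each is a nucleus, giving 4 syllables.
V1 /a/ – V2 /y/: cluster /tt/ — the longest permitted-onset suffix is /t/; onset = /t/, preceding coda = /t/.
V2 /y/ – V3 /a/: /ndj/ — longest licit onset from the right is /dj/, leaving /n/ as coda.
V3 /a/ – V4 /a/: /v/ → onset of the next syllable (single consonants are always licit onsets).
Syllabification: fat.tyn.dja.vatr.
Syllable 4 is /vatr/: onset /v/, nucleus /a/, coda /tr/.

tr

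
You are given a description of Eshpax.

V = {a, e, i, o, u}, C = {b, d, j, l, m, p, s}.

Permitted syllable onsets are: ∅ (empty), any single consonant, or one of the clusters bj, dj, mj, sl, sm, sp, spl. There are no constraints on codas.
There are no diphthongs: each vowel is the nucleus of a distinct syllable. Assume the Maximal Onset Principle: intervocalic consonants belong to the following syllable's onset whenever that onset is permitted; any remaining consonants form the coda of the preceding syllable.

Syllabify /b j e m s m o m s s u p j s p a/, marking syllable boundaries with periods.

bjem.smoms.supj.spa

Nuclei (vowels): e, o, u, a → 4 syllables.
Between /e/ (V1) and /o/ (V2): cluster /msm/ — the longest permitted-onset suffix is /sm/; onset = /sm/, preceding coda = /m/.
Between /o/ (V2) and /u/ (V3): /mss/; trying suffixes from longest down, /s/ is the first permitted one, so coda /ms/ | onset /s/.
Between /u/ (V3) and /a/ (V4): cluster /pjsp/ — the longest permitted-onset suffix is /sp/; onset = /sp/, preceding coda = /pj/.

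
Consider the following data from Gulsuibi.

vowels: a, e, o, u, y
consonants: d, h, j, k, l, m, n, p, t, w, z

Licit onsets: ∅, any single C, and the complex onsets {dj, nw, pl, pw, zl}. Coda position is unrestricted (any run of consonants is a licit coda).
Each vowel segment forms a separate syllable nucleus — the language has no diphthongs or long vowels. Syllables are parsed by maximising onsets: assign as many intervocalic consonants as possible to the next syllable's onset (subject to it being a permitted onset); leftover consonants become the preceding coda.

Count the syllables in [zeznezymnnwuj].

Vowels present: e, e, y, u; each is a nucleus, giving 4 syllables.

4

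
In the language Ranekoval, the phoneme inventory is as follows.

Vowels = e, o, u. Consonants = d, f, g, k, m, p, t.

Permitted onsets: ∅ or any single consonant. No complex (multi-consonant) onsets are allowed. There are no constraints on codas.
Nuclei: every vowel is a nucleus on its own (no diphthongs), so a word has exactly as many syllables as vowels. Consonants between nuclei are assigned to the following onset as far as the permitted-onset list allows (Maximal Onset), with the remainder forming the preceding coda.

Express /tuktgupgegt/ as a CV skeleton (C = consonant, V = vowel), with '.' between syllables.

Nuclei (vowels): u, u, e → 3 syllables.
Between /u/ (V1) and /u/ (V2): /ktg/; trying suffixes from longest down, /g/ is the first permitted one, so coda /kt/ | onset /g/.
Between /u/ (V2) and /e/ (V3): /pg/ splits as /p/ + /g/ (/g/ is the longest suffix that is a licit onset).
Result: tukt.gup.gegt.
Mapping each syllable to C/V: /tukt/ → CVCC, /gup/ → CVC, /gegt/ → CVCC.

CVCC.CVC.CVCC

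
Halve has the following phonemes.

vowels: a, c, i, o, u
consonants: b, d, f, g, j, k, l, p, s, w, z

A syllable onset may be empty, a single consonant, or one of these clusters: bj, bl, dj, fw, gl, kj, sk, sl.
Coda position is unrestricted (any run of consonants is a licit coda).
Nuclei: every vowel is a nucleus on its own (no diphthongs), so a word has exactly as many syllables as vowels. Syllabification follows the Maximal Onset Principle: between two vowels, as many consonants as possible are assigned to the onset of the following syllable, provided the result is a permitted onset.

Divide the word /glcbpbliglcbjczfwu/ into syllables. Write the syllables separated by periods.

Vowels present: c, i, c, c, u; each is a nucleus, giving 5 syllables.
σ1/σ2 boundary: cluster /bpbl/ — the longest permitted-onset suffix is /bl/; onset = /bl/, preceding coda = /bp/.
σ2/σ3 boundary: /gl/ — entire cluster is a permitted onset → onset /gl/, coda ∅.
σ3/σ4 boundary: /bj/ — entire cluster is a permitted onset → onset /bj/, coda ∅.
σ4/σ5 boundary: /zfw/ — longest licit onset from the right is /fw/, leaving /z/ as coda.

glcbp.bli.glc.bjcz.fwu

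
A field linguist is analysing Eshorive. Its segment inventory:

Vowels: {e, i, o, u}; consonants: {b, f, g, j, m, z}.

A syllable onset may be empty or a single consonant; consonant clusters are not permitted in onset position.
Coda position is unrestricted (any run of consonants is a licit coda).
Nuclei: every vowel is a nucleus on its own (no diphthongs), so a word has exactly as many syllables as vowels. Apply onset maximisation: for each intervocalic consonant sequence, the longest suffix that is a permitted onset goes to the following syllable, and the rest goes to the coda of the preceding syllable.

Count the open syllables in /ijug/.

1

Nuclei (vowels): i, u → 2 syllables.
/i…u/ gap (V1→V2): /j/ is a single consonant, so it becomes the next onset.
Putting it together: i.jug.
Classifying each syllable: /i/ (open), /jug/ (closed).
Open syllables: 1.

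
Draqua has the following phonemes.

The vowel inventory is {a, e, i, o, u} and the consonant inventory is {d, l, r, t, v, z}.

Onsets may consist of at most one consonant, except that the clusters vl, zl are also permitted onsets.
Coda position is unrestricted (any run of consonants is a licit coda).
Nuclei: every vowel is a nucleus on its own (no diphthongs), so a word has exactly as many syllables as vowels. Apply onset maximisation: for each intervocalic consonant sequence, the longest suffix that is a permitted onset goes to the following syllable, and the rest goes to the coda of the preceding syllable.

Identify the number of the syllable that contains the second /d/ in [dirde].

2

Nuclei (vowels): i, e → 2 syllables.
Between /i/ (V1) and /e/ (V2): /rd/ — longest licit onset from the right is /d/, leaving /r/ as coda.
Result: dir.de.
The second /d/ is in the onset of syllable 2 (/de/).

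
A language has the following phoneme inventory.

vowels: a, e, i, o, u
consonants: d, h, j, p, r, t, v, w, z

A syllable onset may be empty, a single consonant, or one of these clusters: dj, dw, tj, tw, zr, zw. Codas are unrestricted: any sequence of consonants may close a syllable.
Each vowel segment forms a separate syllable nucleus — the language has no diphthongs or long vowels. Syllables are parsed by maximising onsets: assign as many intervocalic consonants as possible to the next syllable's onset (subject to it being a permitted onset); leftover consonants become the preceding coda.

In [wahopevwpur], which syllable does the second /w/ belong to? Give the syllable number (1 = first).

3

The vowels are a, o, e, u — 4 nuclei, so 4 syllables.
V1 /a/ – V2 /o/: just /h/ — single C goes to the following onset.
V2 /o/ – V3 /e/: just /p/ — single C goes to the following onset.
V3 /e/ – V4 /u/: /vwp/ — longest licit onset from the right is /p/, leaving /vw/ as coda.
So the parse is wa.ho.pevw.pur.
The second /w/ is in the coda of syllable 3 (/pevw/).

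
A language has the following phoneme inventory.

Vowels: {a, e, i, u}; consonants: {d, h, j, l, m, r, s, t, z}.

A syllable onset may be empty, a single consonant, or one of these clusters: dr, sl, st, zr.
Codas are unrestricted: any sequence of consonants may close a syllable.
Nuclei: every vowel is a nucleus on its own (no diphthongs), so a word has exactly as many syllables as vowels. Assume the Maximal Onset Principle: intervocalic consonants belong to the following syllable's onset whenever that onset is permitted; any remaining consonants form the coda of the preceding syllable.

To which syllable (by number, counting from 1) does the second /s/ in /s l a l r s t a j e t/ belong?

The vowels are a, a, e — 3 nuclei, so 3 syllables.
/a…a/ gap (V1→V2): /lrst/ splits as /lr/ + /st/ (/st/ is the longest suffix that is a licit onset).
/a…e/ gap (V2→V3): /j/ → onset of the next syllable (single consonants are always licit onsets).
Syllabification: slalr.sta.jet.
The second /s/ is in the onset of syllable 2 (/sta/).

2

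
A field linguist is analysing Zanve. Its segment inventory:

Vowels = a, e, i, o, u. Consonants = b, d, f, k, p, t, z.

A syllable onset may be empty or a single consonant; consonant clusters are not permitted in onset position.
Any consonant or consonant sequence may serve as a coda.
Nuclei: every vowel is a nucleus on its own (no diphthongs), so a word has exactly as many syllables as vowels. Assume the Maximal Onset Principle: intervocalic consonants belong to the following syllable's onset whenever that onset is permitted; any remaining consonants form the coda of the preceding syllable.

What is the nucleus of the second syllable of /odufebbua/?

Vowels present: o, u, e, u, a; each is a nucleus, giving 5 syllables.
The second nucleus (vowel 2 from the left) is /u/.

u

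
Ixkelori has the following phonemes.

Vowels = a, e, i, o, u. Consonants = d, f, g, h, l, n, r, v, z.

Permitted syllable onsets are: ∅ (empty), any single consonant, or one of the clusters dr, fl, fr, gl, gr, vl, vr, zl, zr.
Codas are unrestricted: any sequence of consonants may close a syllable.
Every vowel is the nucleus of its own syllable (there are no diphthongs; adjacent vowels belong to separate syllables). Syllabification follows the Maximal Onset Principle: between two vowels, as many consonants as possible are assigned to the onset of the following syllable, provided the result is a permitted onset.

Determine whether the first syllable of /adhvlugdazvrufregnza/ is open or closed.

The vowels are a, u, a, u, e, a — 6 nuclei, so 6 syllables.
V1 /a/ – V2 /u/: /dhvl/ splits as /dh/ + /vl/ (/vl/ is the longest suffix that is a licit onset).
V2 /u/ – V3 /a/: /gd/ — longest licit onset from the right is /d/, leaving /g/ as coda.
V3 /a/ – V4 /u/: cluster /zvr/ — the longest permitted-onset suffix is /vr/; onset = /vr/, preceding coda = /z/.
V4 /u/ – V5 /e/: /fr/ — entire cluster is a permitted onset → onset /fr/, coda ∅.
V5 /e/ – V6 /a/: /gnz/; trying suffixes from longest down, /z/ is the first permitted one, so coda /gn/ | onset /z/.
Result: adh.vlug.daz.vru.fregn.za.
Syllable 1 is /adh/ with coda /dh/, so it is closed.

closed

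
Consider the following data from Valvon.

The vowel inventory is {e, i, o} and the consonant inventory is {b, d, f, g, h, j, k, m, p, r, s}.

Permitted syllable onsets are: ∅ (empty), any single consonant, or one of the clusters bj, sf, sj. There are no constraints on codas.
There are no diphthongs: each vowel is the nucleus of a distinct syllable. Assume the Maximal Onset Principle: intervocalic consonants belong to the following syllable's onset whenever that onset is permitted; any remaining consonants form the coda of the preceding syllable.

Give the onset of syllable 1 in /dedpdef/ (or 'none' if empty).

d

Nuclei (vowels): e, e → 2 syllables.
/e…e/ gap (V1→V2): /dpd/ splits as /dp/ + /d/ (/d/ is the longest suffix that is a licit onset).
Syllabification: dedp.def.
Syllable 1 is /dedp/: onset /d/, nucleus /e/, coda /dp/.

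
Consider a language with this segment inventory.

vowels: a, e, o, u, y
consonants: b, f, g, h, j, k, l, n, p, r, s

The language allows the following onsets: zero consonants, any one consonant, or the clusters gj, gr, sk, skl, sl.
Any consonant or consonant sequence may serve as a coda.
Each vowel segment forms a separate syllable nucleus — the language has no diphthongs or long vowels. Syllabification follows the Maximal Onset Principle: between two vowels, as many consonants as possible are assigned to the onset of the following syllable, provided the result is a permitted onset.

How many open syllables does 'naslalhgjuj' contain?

1

Nuclei (vowels): a, a, u → 3 syllables.
Between /a/ (V1) and /a/ (V2): cluster /sl/ — /sl/ is itself a permitted onset, so the whole cluster goes right; preceding coda = ∅.
Between /a/ (V2) and /u/ (V3): cluster /lhgj/ — the longest permitted-onset suffix is /gj/; onset = /gj/, preceding coda = /lh/.
So the parse is na.slalh.gjuj.
Classifying each syllable: /na/ (open), /slalh/ (closed), /gjuj/ (closed).
Open syllables: 1.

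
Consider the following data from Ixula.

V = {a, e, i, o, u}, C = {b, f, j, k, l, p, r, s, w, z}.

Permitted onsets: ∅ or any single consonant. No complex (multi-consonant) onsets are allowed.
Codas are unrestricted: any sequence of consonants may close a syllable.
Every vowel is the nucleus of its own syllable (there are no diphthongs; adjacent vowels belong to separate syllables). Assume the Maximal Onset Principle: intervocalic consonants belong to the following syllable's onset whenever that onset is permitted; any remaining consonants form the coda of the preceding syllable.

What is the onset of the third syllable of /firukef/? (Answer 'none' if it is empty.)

The vowels are i, u, e — 3 nuclei, so 3 syllables.
/i…u/ gap (V1→V2): /r/ is a single consonant, so it becomes the next onset.
/u…e/ gap (V2→V3): /k/ is a single consonant, so it becomes the next onset.
So the parse is fi.ru.kef.
Syllable 3 is /kef/: onset /k/, nucleus /e/, coda /f/.

k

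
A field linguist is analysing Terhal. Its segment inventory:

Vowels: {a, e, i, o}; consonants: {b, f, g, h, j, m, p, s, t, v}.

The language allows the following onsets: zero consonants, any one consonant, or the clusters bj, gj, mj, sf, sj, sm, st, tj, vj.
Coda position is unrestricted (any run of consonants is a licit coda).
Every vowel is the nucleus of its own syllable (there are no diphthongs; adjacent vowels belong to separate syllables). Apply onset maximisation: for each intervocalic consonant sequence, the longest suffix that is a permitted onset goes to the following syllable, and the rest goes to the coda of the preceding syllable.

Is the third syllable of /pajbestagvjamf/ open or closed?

closed

The vowels are a, e, a, a — 4 nuclei, so 4 syllables.
/a…e/ gap (V1→V2): /jb/ — longest licit onset from the right is /b/, leaving /j/ as coda.
/e…a/ gap (V2→V3): cluster /st/ — /st/ is itself a permitted onset, so the whole cluster goes right; preceding coda = ∅.
/a…a/ gap (V3→V4): /gvj/; trying suffixes from longest down, /vj/ is the first permitted one, so coda /g/ | onset /vj/.
Putting it together: paj.be.stag.vjamf.
Syllable 3 is /stag/ with coda /g/, so it is closed.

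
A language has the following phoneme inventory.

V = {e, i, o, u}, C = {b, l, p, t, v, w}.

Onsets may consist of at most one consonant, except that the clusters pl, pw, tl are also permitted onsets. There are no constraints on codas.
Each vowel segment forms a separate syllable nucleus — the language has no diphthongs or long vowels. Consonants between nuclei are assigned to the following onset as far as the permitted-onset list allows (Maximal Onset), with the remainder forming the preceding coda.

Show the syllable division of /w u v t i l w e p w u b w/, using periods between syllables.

wuv.til.we.pwubw

The vowels are u, i, e, u — 4 nuclei, so 4 syllables.
σ1/σ2 boundary: /vt/ splits as /v/ + /t/ (/t/ is the longest suffix that is a licit onset).
σ2/σ3 boundary: cluster /lw/ — the longest permitted-onset suffix is /w/; onset = /w/, preceding coda = /l/.
σ3/σ4 boundary: /pw/ is a licit onset in full, so it all attaches to the next syllable.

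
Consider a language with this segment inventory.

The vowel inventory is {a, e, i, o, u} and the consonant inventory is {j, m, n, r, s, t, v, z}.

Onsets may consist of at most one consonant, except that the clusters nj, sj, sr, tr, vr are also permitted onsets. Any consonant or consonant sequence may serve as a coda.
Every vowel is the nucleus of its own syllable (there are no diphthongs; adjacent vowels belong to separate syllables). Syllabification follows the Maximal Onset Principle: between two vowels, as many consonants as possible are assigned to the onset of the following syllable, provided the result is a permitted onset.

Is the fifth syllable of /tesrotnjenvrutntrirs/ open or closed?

closed

The vowels are e, o, e, u, i — 5 nuclei, so 5 syllables.
Between /e/ (V1) and /o/ (V2): cluster /sr/ — /sr/ is itself a permitted onset, so the whole cluster goes right; preceding coda = ∅.
Between /o/ (V2) and /e/ (V3): /tnj/ — longest licit onset from the right is /nj/, leaving /t/ as coda.
Between /e/ (V3) and /u/ (V4): /nvr/; trying suffixes from longest down, /vr/ is the first permitted one, so coda /n/ | onset /vr/.
Between /u/ (V4) and /i/ (V5): cluster /tntr/ — the longest permitted-onset suffix is /tr/; onset = /tr/, preceding coda = /tn/.
Putting it together: te.srot.njen.vrutn.trirs.
Syllable 5 is /trirs/ with coda /rs/, so it is closed.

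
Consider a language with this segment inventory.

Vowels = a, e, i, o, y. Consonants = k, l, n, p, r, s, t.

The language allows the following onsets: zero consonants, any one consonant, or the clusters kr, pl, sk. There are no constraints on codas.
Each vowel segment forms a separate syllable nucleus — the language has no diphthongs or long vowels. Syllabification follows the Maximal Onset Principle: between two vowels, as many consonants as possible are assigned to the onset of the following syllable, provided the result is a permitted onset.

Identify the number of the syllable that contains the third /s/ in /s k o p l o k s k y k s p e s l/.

Vowels present: o, o, y, e; each is a nucleus, giving 4 syllables.
V1 /o/ – V2 /o/: /pl/ — entire cluster is a permitted onset → onset /pl/, coda ∅.
V2 /o/ – V3 /y/: cluster /ksk/ — the longest permitted-onset suffix is /sk/; onset = /sk/, preceding coda = /k/.
V3 /y/ – V4 /e/: /ksp/ — longest licit onset from the right is /p/, leaving /ks/ as coda.
So the parse is sko.plok.skyks.pesl.
The third /s/ is in the coda of syllable 3 (/skyks/).

3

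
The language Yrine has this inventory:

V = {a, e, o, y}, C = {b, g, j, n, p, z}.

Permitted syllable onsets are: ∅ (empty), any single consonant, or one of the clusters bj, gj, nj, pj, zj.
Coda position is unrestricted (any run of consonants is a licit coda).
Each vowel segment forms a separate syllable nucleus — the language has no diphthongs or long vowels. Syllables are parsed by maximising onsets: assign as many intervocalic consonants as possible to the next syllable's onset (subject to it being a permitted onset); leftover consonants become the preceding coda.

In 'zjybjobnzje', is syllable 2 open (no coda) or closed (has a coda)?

closed

Vowels present: y, o, e; each is a nucleus, giving 3 syllables.
/y…o/ gap (V1→V2): /bj/ — entire cluster is a permitted onset → onset /bj/, coda ∅.
/o…e/ gap (V2→V3): /bnzj/ — longest licit onset from the right is /zj/, leaving /bn/ as coda.
Putting it together: zjy.bjobn.zje.
Syllable 2 is /bjobn/ with coda /bn/, so it is closed.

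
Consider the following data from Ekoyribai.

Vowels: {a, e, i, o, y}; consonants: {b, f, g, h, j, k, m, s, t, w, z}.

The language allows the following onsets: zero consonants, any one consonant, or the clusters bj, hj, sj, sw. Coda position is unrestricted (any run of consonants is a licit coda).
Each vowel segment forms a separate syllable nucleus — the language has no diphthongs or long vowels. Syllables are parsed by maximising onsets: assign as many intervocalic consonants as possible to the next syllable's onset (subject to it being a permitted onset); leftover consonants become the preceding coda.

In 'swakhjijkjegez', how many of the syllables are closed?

Nuclei (vowels): a, i, e, e → 4 syllables.
V1 /a/ – V2 /i/: cluster /khj/ — the longest permitted-onset suffix is /hj/; onset = /hj/, preceding coda = /k/.
V2 /i/ – V3 /e/: /jkj/ splits as /jk/ + /j/ (/j/ is the longest suffix that is a licit onset).
V3 /e/ – V4 /e/: just /g/ — single C goes to the following onset.
So the parse is swak.hjijk.je.gez.
Classifying each syllable: /swak/ (closed), /hjijk/ (closed), /je/ (open), /gez/ (closed).
Closed syllables: 3.

3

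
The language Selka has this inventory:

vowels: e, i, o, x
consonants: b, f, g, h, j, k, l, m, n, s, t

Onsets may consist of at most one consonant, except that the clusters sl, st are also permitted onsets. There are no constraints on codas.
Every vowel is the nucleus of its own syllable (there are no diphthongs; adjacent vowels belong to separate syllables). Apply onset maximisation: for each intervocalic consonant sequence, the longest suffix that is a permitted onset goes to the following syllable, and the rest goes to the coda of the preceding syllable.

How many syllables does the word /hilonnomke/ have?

4

Vowels present: i, o, o, e; each is a nucleus, giving 4 syllables.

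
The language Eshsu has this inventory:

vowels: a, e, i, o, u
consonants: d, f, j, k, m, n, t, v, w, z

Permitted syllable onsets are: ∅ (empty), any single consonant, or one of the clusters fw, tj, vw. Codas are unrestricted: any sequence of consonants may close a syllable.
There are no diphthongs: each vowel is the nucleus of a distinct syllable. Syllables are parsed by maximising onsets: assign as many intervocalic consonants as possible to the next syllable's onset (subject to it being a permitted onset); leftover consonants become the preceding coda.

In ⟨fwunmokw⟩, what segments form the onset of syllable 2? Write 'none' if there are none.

m

The vowels are u, o — 2 nuclei, so 2 syllables.
/u…o/ gap (V1→V2): /nm/ — longest licit onset from the right is /m/, leaving /n/ as coda.
So the parse is fwun.mokw.
Syllable 2 is /mokw/: onset /m/, nucleus /o/, coda /kw/.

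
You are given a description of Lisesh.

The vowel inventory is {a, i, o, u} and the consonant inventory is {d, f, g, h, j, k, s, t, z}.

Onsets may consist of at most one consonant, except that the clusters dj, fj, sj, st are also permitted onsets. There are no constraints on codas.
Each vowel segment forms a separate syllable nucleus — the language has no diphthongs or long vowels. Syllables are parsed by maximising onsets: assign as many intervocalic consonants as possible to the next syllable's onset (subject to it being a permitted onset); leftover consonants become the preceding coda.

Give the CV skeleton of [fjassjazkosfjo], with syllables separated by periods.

Vowels present: a, a, o, o; each is a nucleus, giving 4 syllables.
V1 /a/ – V2 /a/: /ssj/; trying suffixes from longest down, /sj/ is the first permitted one, so coda /s/ | onset /sj/.
V2 /a/ – V3 /o/: /zk/ splits as /z/ + /k/ (/k/ is the longest suffix that is a licit onset).
V3 /o/ – V4 /o/: cluster /sfj/ — the longest permitted-onset suffix is /fj/; onset = /fj/, preceding coda = /s/.
Putting it together: fjas.sjaz.kos.fjo.
Mapping each syllable to C/V: /fjas/ → CCVC, /sjaz/ → CCVC, /kos/ → CVC, /fjo/ → CCV.

CCVC.CCVC.CVC.CCV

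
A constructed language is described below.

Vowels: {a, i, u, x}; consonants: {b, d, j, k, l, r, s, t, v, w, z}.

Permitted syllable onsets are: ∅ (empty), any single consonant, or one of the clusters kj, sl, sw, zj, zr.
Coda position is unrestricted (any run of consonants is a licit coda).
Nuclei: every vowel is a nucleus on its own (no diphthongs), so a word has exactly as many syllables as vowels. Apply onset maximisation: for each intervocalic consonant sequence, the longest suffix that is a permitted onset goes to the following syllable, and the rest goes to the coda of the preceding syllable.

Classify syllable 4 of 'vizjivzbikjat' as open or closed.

closed

The vowels are i, i, i, a — 4 nuclei, so 4 syllables.
V1 /i/ – V2 /i/: /zj/ — entire cluster is a permitted onset → onset /zj/, coda ∅.
V2 /i/ – V3 /i/: /vzb/ — longest licit onset from the right is /b/, leaving /vz/ as coda.
V3 /i/ – V4 /a/: /kj/ — entire cluster is a permitted onset → onset /kj/, coda ∅.
Putting it together: vi.zjivz.bi.kjat.
Syllable 4 is /kjat/ with coda /t/, so it is closed.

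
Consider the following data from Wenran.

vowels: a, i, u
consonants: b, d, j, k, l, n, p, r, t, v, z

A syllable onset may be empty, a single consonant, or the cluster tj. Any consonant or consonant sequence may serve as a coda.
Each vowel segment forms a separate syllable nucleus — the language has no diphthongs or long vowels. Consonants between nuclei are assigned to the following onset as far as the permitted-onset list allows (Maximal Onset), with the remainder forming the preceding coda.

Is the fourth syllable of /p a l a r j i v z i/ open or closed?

Vowels present: a, a, i, i; each is a nucleus, giving 4 syllables.
σ1/σ2 boundary: /l/ → onset of the next syllable (single consonants are always licit onsets).
σ2/σ3 boundary: cluster /rj/ — the longest permitted-onset suffix is /j/; onset = /j/, preceding coda = /r/.
σ3/σ4 boundary: /vz/ — longest licit onset from the right is /z/, leaving /v/ as coda.
Putting it together: pa.lar.jiv.zi.
Syllable 4 is /zi/; it ends in its nucleus with no coda, so it is open.

open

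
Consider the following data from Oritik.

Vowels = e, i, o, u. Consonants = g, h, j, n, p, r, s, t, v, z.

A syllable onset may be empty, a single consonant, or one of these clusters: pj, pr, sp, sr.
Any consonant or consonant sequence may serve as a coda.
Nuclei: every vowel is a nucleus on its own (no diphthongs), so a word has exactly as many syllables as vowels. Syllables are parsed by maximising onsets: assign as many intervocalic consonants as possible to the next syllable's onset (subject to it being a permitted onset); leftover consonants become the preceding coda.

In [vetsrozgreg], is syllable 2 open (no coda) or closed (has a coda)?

closed

Vowels present: e, o, e; each is a nucleus, giving 3 syllables.
σ1/σ2 boundary: /tsr/ splits as /t/ + /sr/ (/sr/ is the longest suffix that is a licit onset).
σ2/σ3 boundary: /zgr/ splits as /zg/ + /r/ (/r/ is the longest suffix that is a licit onset).
Syllabification: vet.srozg.reg.
Syllable 2 is /srozg/ with coda /zg/, so it is closed.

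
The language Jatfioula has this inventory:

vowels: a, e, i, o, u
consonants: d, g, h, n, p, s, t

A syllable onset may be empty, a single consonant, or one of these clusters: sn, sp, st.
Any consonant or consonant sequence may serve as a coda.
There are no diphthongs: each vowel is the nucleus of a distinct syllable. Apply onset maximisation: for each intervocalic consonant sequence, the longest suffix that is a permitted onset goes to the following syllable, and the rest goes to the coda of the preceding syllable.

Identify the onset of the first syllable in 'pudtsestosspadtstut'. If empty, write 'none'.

p

Nuclei (vowels): u, e, o, a, u → 5 syllables.
/u…e/ gap (V1→V2): cluster /dts/ — the longest permitted-onset suffix is /s/; onset = /s/, preceding coda = /dt/.
/e…o/ gap (V2→V3): /st/ is a licit onset in full, so it all attaches to the next syllable.
/o…a/ gap (V3→V4): /ssp/ — longest licit onset from the right is /sp/, leaving /s/ as coda.
/a…u/ gap (V4→V5): /dtst/ — longest licit onset from the right is /st/, leaving /dt/ as coda.
So the parse is pudt.se.stos.spadt.stut.
Syllable 1 is /pudt/: onset /p/, nucleus /u/, coda /dt/.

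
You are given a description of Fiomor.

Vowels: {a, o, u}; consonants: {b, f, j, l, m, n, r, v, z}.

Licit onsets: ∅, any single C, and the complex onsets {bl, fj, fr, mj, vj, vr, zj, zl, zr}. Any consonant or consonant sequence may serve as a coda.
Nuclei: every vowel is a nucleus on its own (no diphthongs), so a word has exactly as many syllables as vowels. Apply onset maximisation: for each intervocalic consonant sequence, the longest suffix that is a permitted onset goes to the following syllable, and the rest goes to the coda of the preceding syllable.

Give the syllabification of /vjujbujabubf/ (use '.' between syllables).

vjuj.bu.ja.bubf

Nuclei (vowels): u, u, a, u → 4 syllables.
V1 /u/ – V2 /u/: /jb/ splits as /j/ + /b/ (/b/ is the longest suffix that is a licit onset).
V2 /u/ – V3 /a/: just /j/ — single C goes to the following onset.
V3 /a/ – V4 /u/: /b/ → onset of the next syllable (single consonants are always licit onsets).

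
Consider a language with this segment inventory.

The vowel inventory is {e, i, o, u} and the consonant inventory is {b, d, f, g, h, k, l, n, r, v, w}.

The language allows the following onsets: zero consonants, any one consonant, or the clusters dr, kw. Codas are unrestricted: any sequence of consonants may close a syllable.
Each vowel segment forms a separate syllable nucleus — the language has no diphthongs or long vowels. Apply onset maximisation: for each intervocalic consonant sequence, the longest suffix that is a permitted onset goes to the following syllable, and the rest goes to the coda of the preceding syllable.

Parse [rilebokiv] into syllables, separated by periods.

Vowels present: i, e, o, i; each is a nucleus, giving 4 syllables.
/i…e/ gap (V1→V2): /l/ is a single consonant, so it becomes the next onset.
/e…o/ gap (V2→V3): just /b/ — single C goes to the following onset.
/o…i/ gap (V3→V4): /k/ → onset of the next syllable (single consonants are always licit onsets).

ri.le.bo.kiv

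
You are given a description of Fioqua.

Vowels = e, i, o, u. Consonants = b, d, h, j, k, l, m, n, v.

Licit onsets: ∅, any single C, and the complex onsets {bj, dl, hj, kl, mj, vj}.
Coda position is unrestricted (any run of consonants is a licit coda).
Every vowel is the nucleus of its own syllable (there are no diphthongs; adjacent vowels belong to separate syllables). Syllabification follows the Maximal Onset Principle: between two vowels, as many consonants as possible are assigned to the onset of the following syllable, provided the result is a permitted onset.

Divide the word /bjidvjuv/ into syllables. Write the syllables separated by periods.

bjid.vjuv

Vowels present: i, u; each is a nucleus, giving 2 syllables.
/i…u/ gap (V1→V2): /dvj/ splits as /d/ + /vj/ (/vj/ is the longest suffix that is a licit onset).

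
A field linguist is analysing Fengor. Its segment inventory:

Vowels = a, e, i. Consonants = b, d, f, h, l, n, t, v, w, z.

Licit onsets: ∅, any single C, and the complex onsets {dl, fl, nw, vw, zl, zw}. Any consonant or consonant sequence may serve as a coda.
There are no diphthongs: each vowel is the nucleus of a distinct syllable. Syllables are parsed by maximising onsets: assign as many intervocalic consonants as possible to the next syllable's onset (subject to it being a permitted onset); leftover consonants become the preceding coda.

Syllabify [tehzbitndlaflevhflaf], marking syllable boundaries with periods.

Vowels present: e, i, a, e, a; each is a nucleus, giving 5 syllables.
/e…i/ gap (V1→V2): /hzb/ — longest licit onset from the right is /b/, leaving /hz/ as coda.
/i…a/ gap (V2→V3): /tndl/ splits as /tn/ + /dl/ (/dl/ is the longest suffix that is a licit onset).
/a…e/ gap (V3→V4): cluster /fl/ — /fl/ is itself a permitted onset, so the whole cluster goes right; preceding coda = ∅.
/e…a/ gap (V4→V5): /vhfl/ — longest licit onset from the right is /fl/, leaving /vh/ as coda.

tehz.bitn.dla.flevh.flaf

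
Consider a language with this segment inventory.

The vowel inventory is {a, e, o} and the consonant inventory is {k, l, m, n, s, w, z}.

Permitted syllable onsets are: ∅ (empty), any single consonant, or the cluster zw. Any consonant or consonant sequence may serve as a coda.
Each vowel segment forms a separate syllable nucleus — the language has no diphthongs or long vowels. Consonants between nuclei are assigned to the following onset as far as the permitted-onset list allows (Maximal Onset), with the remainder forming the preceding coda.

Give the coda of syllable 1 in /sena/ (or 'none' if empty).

none

The vowels are e, a — 2 nuclei, so 2 syllables.
Between /e/ (V1) and /a/ (V2): /n/ is a single consonant, so it becomes the next onset.
Putting it together: se.na.
Syllable 1 is /se/: onset /s/, nucleus /e/, coda ∅.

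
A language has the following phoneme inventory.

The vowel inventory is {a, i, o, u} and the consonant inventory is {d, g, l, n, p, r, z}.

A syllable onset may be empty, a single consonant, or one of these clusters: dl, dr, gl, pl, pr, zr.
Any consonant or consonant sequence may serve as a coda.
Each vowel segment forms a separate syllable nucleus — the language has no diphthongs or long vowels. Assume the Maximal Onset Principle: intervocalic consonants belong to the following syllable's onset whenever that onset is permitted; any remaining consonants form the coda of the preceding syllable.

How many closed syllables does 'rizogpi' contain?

The vowels are i, o, i — 3 nuclei, so 3 syllables.
V1 /i/ – V2 /o/: just /z/ — single C goes to the following onset.
V2 /o/ – V3 /i/: /gp/ splits as /g/ + /p/ (/p/ is the longest suffix that is a licit onset).
So the parse is ri.zog.pi.
Classifying each syllable: /ri/ (open), /zog/ (closed), /pi/ (open).
Closed syllables: 1.

1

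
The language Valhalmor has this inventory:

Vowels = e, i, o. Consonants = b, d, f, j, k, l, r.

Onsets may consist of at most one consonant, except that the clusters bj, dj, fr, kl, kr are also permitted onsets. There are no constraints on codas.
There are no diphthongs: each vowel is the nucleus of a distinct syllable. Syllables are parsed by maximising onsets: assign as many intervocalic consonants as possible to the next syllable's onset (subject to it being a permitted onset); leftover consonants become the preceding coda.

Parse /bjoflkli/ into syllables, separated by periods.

bjofl.kli

The vowels are o, i — 2 nuclei, so 2 syllables.
σ1/σ2 boundary: /flkl/; trying suffixes from longest down, /kl/ is the first permitted one, so coda /fl/ | onset /kl/.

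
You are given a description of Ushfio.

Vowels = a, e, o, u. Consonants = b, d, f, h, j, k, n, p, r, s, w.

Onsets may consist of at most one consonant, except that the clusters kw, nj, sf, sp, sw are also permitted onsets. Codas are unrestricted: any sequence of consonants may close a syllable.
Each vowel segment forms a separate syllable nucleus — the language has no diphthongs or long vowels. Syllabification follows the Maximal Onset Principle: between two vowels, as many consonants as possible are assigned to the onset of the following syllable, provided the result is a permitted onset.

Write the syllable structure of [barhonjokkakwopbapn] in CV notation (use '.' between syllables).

The vowels are a, o, o, a, o, a — 6 nuclei, so 6 syllables.
Between /a/ (V1) and /o/ (V2): /rh/ splits as /r/ + /h/ (/h/ is the longest suffix that is a licit onset).
Between /o/ (V2) and /o/ (V3): /nj/ is a licit onset in full, so it all attaches to the next syllable.
Between /o/ (V3) and /a/ (V4): cluster /kk/ — the longest permitted-onset suffix is /k/; onset = /k/, preceding coda = /k/.
Between /a/ (V4) and /o/ (V5): cluster /kw/ — /kw/ is itself a permitted onset, so the whole cluster goes right; preceding coda = ∅.
Between /o/ (V5) and /a/ (V6): /pb/; trying suffixes from longest down, /b/ is the first permitted one, so coda /p/ | onset /b/.
So the parse is bar.ho.njok.ka.kwop.bapn.
Mapping each syllable to C/V: /bar/ → CVC, /ho/ → CV, /njok/ → CCVC, /ka/ → CV, /kwop/ → CCVC, /bapn/ → CVCC.

CVC.CV.CCVC.CV.CCVC.CVCC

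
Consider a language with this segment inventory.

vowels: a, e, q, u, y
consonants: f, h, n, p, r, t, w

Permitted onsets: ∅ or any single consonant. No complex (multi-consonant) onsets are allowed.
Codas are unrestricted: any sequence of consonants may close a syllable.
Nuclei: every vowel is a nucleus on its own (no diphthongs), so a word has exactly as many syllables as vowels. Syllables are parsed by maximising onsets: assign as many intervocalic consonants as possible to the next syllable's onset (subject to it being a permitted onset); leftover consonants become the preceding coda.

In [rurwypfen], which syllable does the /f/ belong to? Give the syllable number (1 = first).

The vowels are u, y, e — 3 nuclei, so 3 syllables.
σ1/σ2 boundary: /rw/ — longest licit onset from the right is /w/, leaving /r/ as coda.
σ2/σ3 boundary: /pf/ — longest licit onset from the right is /f/, leaving /p/ as coda.
So the parse is rur.wyp.fen.
The /f/ is in the onset of syllable 3 (/fen/).

3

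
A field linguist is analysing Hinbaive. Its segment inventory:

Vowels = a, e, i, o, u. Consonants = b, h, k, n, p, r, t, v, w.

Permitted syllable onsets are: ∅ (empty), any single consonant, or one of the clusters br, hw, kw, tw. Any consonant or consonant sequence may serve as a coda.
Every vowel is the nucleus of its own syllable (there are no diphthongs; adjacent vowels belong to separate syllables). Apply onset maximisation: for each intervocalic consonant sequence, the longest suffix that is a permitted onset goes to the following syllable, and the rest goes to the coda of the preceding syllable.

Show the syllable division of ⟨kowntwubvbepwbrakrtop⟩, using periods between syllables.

kown.twubv.bepw.brakr.top

Vowels present: o, u, e, a, o; each is a nucleus, giving 5 syllables.
V1 /o/ – V2 /u/: /wntw/; trying suffixes from longest down, /tw/ is the first permitted one, so coda /wn/ | onset /tw/.
V2 /u/ – V3 /e/: /bvb/ — longest licit onset from the right is /b/, leaving /bv/ as coda.
V3 /e/ – V4 /a/: /pwbr/ splits as /pw/ + /br/ (/br/ is the longest suffix that is a licit onset).
V4 /a/ – V5 /o/: /krt/ — longest licit onset from the right is /t/, leaving /kr/ as coda.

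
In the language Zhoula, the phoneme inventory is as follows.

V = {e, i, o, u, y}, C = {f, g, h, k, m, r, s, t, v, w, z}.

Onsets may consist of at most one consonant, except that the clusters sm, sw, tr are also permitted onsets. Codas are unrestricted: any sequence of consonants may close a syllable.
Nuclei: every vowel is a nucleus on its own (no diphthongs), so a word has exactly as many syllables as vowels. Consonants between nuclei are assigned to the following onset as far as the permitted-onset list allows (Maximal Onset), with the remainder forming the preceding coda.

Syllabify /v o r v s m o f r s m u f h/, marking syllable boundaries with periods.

vorv.smofr.smufh

Vowels present: o, o, u; each is a nucleus, giving 3 syllables.
V1 /o/ – V2 /o/: /rvsm/ splits as /rv/ + /sm/ (/sm/ is the longest suffix that is a licit onset).
V2 /o/ – V3 /u/: /frsm/; trying suffixes from longest down, /sm/ is the first permitted one, so coda /fr/ | onset /sm/.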